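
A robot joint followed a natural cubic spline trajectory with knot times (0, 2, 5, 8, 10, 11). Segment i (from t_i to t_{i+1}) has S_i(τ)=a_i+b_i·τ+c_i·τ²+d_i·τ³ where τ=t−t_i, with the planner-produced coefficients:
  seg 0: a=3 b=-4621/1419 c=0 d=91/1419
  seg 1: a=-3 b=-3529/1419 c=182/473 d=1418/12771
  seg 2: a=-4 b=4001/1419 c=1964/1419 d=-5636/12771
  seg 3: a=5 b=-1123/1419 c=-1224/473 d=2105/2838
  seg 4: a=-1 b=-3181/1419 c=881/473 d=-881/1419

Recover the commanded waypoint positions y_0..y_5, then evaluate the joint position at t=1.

y_0 = S_0(0) = a_0 = 3
y_1 = S_1(0) = a_1 = -3
y_2 = S_2(0) = a_2 = -4
y_3 = S_3(0) = a_3 = 5
y_4 = S_4(0) = a_4 = -1
y_5 = S_4(1) = -2
t_q=1 is in segment 0 (τ=1); S_0(τ)=-91/473

y_0=3 y_1=-3 y_2=-4 y_3=5 y_4=-1 y_5=-2
S(1) = -91/473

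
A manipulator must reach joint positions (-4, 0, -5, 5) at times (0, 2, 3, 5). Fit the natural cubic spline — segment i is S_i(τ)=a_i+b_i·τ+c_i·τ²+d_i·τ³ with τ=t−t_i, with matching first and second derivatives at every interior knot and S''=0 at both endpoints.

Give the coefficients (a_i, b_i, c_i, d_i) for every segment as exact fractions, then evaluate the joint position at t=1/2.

  seg 0: a=-4 b=174/35 c=0 d=-26/35
  seg 1: a=0 b=-138/35 c=-156/35 d=17/5
  seg 2: a=-5 b=-93/35 c=201/35 d=-67/70
S(1/2) = -45/28

Δ: Δ0=2, Δ1=-5, Δ2=5
row 1: diag=6, rhs=-42; c'=1/6, d'=-7
row 2: denom=6−1·1/6=35/6; d'=(60−1·-7)/(35/6)=402/35
back: M2=402/35
back: M1=-7−1/6·402/35=-312/35
M: M0=0, M1=-312/35, M2=402/35, M3=0
seg 0: a=-4, c=M0/2=0, d=(M1−M0)/(6·2)=-26/35, b=Δ0−h0·(2M0+M1)/6=174/35
seg 1: a=0, c=M1/2=-156/35, d=(M2−M1)/(6·1)=17/5, b=Δ1−h1·(2M1+M2)/6=-138/35
seg 2: a=-5, c=M2/2=201/35, d=(M3−M2)/(6·2)=-67/70, b=Δ2−h2·(2M2+M3)/6=-93/35
t_q=1/2 → seg 0, τ=1/2; S=-4+174/35·τ+0·τ²+-26/35·τ³=-45/28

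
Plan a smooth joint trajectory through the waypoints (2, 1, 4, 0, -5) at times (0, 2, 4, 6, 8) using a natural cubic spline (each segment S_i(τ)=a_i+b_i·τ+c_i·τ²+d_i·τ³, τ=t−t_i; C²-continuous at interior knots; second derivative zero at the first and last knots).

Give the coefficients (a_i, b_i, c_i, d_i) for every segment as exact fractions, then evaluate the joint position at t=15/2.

  seg 0: a=2 b=-143/112 c=0 d=87/448
  seg 1: a=1 b=59/56 c=261/224 d=-211/448
  seg 2: a=4 b=1/16 c=-93/56 d=141/448
  seg 3: a=0 b=-157/56 c=51/224 d=-17/448
S(15/2) = -13695/3584

Δ: Δ0=-1/2, Δ1=3/2, Δ2=-2, Δ3=-5/2
row 1: diag=8, rhs=12; c'=1/4, d'=3/2
row 2: denom=8−2·1/4=15/2; d'=(-21−2·3/2)/(15/2)=-16/5
row 3: denom=8−2·4/15=112/15; d'=(-3−2·-16/5)/(112/15)=51/112
back: M3=51/112
back: M2=-16/5−4/15·51/112=-93/28
back: M1=3/2−1/4·-93/28=261/112
M: M0=0, M1=261/112, M2=-93/28, M3=51/112, M4=0
seg 0: a=2, c=M0/2=0, d=(M1−M0)/(6·2)=87/448, b=Δ0−h0·(2M0+M1)/6=-143/112
seg 1: a=1, c=M1/2=261/224, d=(M2−M1)/(6·2)=-211/448, b=Δ1−h1·(2M1+M2)/6=59/56
seg 2: a=4, c=M2/2=-93/56, d=(M3−M2)/(6·2)=141/448, b=Δ2−h2·(2M2+M3)/6=1/16
seg 3: a=0, c=M3/2=51/224, d=(M4−M3)/(6·2)=-17/448, b=Δ3−h3·(2M3+M4)/6=-157/56
t_q=15/2 → seg 3, τ=3/2; S=0+-157/56·τ+51/224·τ²+-17/448·τ³=-13695/3584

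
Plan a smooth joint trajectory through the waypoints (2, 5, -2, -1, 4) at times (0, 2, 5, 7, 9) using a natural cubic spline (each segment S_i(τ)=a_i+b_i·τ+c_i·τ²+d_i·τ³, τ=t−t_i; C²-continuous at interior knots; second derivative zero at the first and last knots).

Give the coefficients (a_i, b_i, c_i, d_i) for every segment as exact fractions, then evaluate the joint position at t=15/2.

Δ: Δ0=3/2, Δ1=-7/3, Δ2=1/2, Δ3=5/2
row 1: diag=10, rhs=-23; c'=3/10, d'=-23/10
row 2: denom=10−3·3/10=91/10; d'=(17−3·-23/10)/(91/10)=239/91
row 3: denom=8−2·20/91=688/91; d'=(12−2·239/91)/(688/91)=307/344
back: M3=307/344
back: M2=239/91−20/91·307/344=209/86
back: M1=-23/10−3/10·209/86=-521/172
M: M0=0, M1=-521/172, M2=209/86, M3=307/344, M4=0
seg 0: a=2, c=M0/2=0, d=(M1−M0)/(6·2)=-521/2064, b=Δ0−h0·(2M0+M1)/6=1295/516
seg 1: a=5, c=M1/2=-521/344, d=(M2−M1)/(6·3)=313/1032, b=Δ1−h1·(2M1+M2)/6=-67/129
seg 2: a=-2, c=M2/2=209/172, d=(M3−M2)/(6·2)=-529/4128, b=Δ2−h2·(2M2+M3)/6=-1463/1032
seg 3: a=-1, c=M3/2=307/688, d=(M4−M3)/(6·2)=-307/4128, b=Δ3−h3·(2M3+M4)/6=983/516
t_q=15/2 → seg 3, τ=1/2; S=-1+983/516·τ+307/688·τ²+-307/4128·τ³=603/11008

  seg 0: a=2 b=1295/516 c=0 d=-521/2064
  seg 1: a=5 b=-67/129 c=-521/344 d=313/1032
  seg 2: a=-2 b=-1463/1032 c=209/172 d=-529/4128
  seg 3: a=-1 b=983/516 c=307/688 d=-307/4128
S(15/2) = 603/11008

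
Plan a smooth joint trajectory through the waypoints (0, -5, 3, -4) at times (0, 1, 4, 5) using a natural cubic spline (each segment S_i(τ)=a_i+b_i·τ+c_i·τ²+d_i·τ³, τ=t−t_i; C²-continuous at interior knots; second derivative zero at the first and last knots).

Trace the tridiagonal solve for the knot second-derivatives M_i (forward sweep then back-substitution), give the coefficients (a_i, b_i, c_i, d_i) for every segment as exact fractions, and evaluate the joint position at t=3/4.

  seg 0: a=0 b=-1096/165 c=0 d=271/165
  seg 1: a=-5 b=-283/165 c=271/55 d=-52/45
  seg 2: a=3 b=-553/165 c=-301/55 d=301/165
S(3/4) = -15097/3520

Δ: Δ0=-5, Δ1=8/3, Δ2=-7
row 1: diag=8, rhs=46; c'=3/8, d'=23/4
row 2: denom=8−3·3/8=55/8; d'=(-58−3·23/4)/(55/8)=-602/55
back: M2=-602/55
back: M1=23/4−3/8·-602/55=542/55
M: M0=0, M1=542/55, M2=-602/55, M3=0
seg 0: a=0, c=M0/2=0, d=(M1−M0)/(6·1)=271/165, b=Δ0−h0·(2M0+M1)/6=-1096/165
seg 1: a=-5, c=M1/2=271/55, d=(M2−M1)/(6·3)=-52/45, b=Δ1−h1·(2M1+M2)/6=-283/165
seg 2: a=3, c=M2/2=-301/55, d=(M3−M2)/(6·1)=301/165, b=Δ2−h2·(2M2+M3)/6=-553/165
t_q=3/4 → seg 0, τ=3/4; S=0+-1096/165·τ+0·τ²+271/165·τ³=-15097/3520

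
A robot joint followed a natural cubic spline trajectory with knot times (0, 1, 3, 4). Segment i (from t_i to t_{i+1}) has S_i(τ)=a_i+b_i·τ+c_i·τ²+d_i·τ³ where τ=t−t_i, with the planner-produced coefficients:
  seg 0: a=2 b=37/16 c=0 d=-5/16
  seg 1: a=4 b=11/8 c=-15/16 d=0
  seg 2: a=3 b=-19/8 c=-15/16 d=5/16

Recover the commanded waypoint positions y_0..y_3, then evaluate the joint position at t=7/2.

y_0 = S_0(0) = a_0 = 2
y_1 = S_1(0) = a_1 = 4
y_2 = S_2(0) = a_2 = 3
y_3 = S_2(1) = 0
t_q=7/2 is in segment 2 (τ=1/2); S_2(τ)=207/128

y_0=2 y_1=4 y_2=3 y_3=0
S(7/2) = 207/128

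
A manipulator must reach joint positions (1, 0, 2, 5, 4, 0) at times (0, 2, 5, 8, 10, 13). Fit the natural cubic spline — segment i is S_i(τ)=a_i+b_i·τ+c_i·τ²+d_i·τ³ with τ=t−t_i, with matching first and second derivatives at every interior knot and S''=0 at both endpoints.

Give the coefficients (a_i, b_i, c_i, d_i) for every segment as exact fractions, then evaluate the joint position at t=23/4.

Δ: Δ0=-1/2, Δ1=2/3, Δ2=1, Δ3=-1/2, Δ4=-4/3
row 1: diag=10, rhs=7; c'=3/10, d'=7/10
row 2: denom=12−3·3/10=111/10; d'=(2−3·7/10)/(111/10)=-1/111
row 3: denom=10−3·10/37=340/37; d'=(-9−3·-1/111)/(340/37)=-83/85
row 4: denom=10−2·37/170=813/85; d'=(-5−2·-83/85)/(813/85)=-259/813
back: M4=-259/813
back: M3=-83/85−37/170·-259/813=-1475/1626
back: M2=-1/111−10/37·-1475/1626=64/271
back: M1=7/10−3/10·64/271=341/542
M: M0=0, M1=341/542, M2=64/271, M3=-1475/1626, M4=-259/813, M5=0
seg 0: a=1, c=M0/2=0, d=(M1−M0)/(6·2)=341/6504, b=Δ0−h0·(2M0+M1)/6=-577/813
seg 1: a=0, c=M1/2=341/1084, d=(M2−M1)/(6·3)=-71/3252, b=Δ1−h1·(2M1+M2)/6=-131/1626
seg 2: a=2, c=M2/2=32/271, d=(M3−M2)/(6·3)=-1859/29268, b=Δ2−h2·(2M2+M3)/6=3959/3252
seg 3: a=5, c=M3/2=-1475/3252, d=(M4−M3)/(6·2)=319/6504, b=Δ3−h3·(2M3+M4)/6=343/1626
seg 4: a=4, c=M4/2=-259/1626, d=(M5−M4)/(6·3)=259/14634, b=Δ4−h4·(2M4+M5)/6=-275/271
t_q=23/4 → seg 2, τ=3/4; S=2+3959/3252·τ+32/271·τ²+-1859/29268·τ³=204845/69376

  seg 0: a=1 b=-577/813 c=0 d=341/6504
  seg 1: a=0 b=-131/1626 c=341/1084 d=-71/3252
  seg 2: a=2 b=3959/3252 c=32/271 d=-1859/29268
  seg 3: a=5 b=343/1626 c=-1475/3252 d=319/6504
  seg 4: a=4 b=-275/271 c=-259/1626 d=259/14634
S(23/4) = 204845/69376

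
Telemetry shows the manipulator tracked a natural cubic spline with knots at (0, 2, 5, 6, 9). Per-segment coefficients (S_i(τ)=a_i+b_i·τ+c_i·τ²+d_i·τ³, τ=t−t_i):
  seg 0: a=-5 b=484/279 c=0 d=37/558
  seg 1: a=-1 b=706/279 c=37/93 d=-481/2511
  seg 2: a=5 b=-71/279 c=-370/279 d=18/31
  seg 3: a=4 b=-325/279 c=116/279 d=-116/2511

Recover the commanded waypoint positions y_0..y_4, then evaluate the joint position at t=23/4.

y_0=-5 y_1=-1 y_2=5 y_3=4 y_4=3
S(23/4) = 12821/2976

y_0 = S_0(0) = a_0 = -5
y_1 = S_1(0) = a_1 = -1
y_2 = S_2(0) = a_2 = 5
y_3 = S_3(0) = a_3 = 4
y_4 = S_3(3) = 3
t_q=23/4 is in segment 2 (τ=3/4); S_2(τ)=12821/2976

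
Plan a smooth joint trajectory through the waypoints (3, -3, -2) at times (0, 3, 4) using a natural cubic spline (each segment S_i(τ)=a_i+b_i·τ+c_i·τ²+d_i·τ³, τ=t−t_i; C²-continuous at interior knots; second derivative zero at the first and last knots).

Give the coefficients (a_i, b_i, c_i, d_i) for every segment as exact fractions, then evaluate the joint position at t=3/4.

Δ: Δ0=-2, Δ1=1
row 1: diag=8, rhs=18; c'=1/8, d'=9/4
back: M1=9/4
M: M0=0, M1=9/4, M2=0
seg 0: a=3, c=M0/2=0, d=(M1−M0)/(6·3)=1/8, b=Δ0−h0·(2M0+M1)/6=-25/8
seg 1: a=-3, c=M1/2=9/8, d=(M2−M1)/(6·1)=-3/8, b=Δ1−h1·(2M1+M2)/6=1/4
t_q=3/4 → seg 0, τ=3/4; S=3+-25/8·τ+0·τ²+1/8·τ³=363/512

  seg 0: a=3 b=-25/8 c=0 d=1/8
  seg 1: a=-3 b=1/4 c=9/8 d=-3/8
S(3/4) = 363/512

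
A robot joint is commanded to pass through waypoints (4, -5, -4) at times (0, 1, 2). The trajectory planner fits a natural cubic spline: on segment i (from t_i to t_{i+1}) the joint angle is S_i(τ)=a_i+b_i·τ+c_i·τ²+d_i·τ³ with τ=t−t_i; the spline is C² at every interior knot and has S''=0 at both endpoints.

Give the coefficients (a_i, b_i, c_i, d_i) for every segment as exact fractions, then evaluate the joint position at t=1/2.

  seg 0: a=4 b=-23/2 c=0 d=5/2
  seg 1: a=-5 b=-4 c=15/2 d=-5/2
S(1/2) = -23/16

Δ: Δ0=-9, Δ1=1
row 1: diag=4, rhs=60; c'=1/4, d'=15
back: M1=15
M: M0=0, M1=15, M2=0
seg 0: a=4, c=M0/2=0, d=(M1−M0)/(6·1)=5/2, b=Δ0−h0·(2M0+M1)/6=-23/2
seg 1: a=-5, c=M1/2=15/2, d=(M2−M1)/(6·1)=-5/2, b=Δ1−h1·(2M1+M2)/6=-4
t_q=1/2 → seg 0, τ=1/2; S=4+-23/2·τ+0·τ²+5/2·τ³=-23/16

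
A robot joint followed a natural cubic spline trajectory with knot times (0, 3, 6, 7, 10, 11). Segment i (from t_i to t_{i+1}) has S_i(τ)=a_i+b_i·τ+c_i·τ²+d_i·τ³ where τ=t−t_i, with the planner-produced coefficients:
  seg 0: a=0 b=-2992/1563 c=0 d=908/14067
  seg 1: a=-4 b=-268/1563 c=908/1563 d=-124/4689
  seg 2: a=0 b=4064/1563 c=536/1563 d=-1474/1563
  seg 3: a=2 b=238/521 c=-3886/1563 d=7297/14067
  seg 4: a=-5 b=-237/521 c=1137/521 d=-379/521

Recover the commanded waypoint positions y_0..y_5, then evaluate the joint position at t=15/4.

y_0=0 y_1=-4 y_2=0 y_3=2 y_4=-5 y_5=-4
S(15/4) = -31785/8336

y_0 = S_0(0) = a_0 = 0
y_1 = S_1(0) = a_1 = -4
y_2 = S_2(0) = a_2 = 0
y_3 = S_3(0) = a_3 = 2
y_4 = S_4(0) = a_4 = -5
y_5 = S_4(1) = -4
t_q=15/4 is in segment 1 (τ=3/4); S_1(τ)=-31785/8336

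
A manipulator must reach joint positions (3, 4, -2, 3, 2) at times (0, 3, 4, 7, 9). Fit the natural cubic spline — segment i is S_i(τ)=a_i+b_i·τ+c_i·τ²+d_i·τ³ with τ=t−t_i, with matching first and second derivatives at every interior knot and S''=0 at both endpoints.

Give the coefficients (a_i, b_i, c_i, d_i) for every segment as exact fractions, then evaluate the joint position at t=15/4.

  seg 0: a=3 b=3569/1116 c=0 d=-3197/10044
  seg 1: a=4 b=-3011/558 c=-3197/1116 d=841/372
  seg 2: a=-2 b=-4847/1116 c=1093/279 d=-6409/10044
  seg 3: a=3 b=1079/558 c=-679/372 d=679/2232
S(15/4) = -16777/23808

Δ: Δ0=1/3, Δ1=-6, Δ2=5/3, Δ3=-1/2
row 1: diag=8, rhs=-38; c'=1/8, d'=-19/4
row 2: denom=8−1·1/8=63/8; d'=(46−1·-19/4)/(63/8)=58/9
row 3: denom=10−3·8/21=62/7; d'=(-13−3·58/9)/(62/7)=-679/186
back: M3=-679/186
back: M2=58/9−8/21·-679/186=2186/279
back: M1=-19/4−1/8·2186/279=-3197/558
M: M0=0, M1=-3197/558, M2=2186/279, M3=-679/186, M4=0
seg 0: a=3, c=M0/2=0, d=(M1−M0)/(6·3)=-3197/10044, b=Δ0−h0·(2M0+M1)/6=3569/1116
seg 1: a=4, c=M1/2=-3197/1116, d=(M2−M1)/(6·1)=841/372, b=Δ1−h1·(2M1+M2)/6=-3011/558
seg 2: a=-2, c=M2/2=1093/279, d=(M3−M2)/(6·3)=-6409/10044, b=Δ2−h2·(2M2+M3)/6=-4847/1116
seg 3: a=3, c=M3/2=-679/372, d=(M4−M3)/(6·2)=679/2232, b=Δ3−h3·(2M3+M4)/6=1079/558
t_q=15/4 → seg 1, τ=3/4; S=4+-3011/558·τ+-3197/1116·τ²+841/372·τ³=-16777/23808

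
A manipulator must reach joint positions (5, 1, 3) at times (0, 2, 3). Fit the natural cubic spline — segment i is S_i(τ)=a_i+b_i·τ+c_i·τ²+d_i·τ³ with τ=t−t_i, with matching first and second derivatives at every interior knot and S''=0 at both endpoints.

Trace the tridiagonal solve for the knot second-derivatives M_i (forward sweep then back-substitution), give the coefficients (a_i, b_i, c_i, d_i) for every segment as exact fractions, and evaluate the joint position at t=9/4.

Δ: Δ0=-2, Δ1=2
row 1: diag=6, rhs=24; c'=1/6, d'=4
back: M1=4
M: M0=0, M1=4, M2=0
seg 0: a=5, c=M0/2=0, d=(M1−M0)/(6·2)=1/3, b=Δ0−h0·(2M0+M1)/6=-10/3
seg 1: a=1, c=M1/2=2, d=(M2−M1)/(6·1)=-2/3, b=Δ1−h1·(2M1+M2)/6=2/3
t_q=9/4 → seg 1, τ=1/4; S=1+2/3·τ+2·τ²+-2/3·τ³=41/32

  seg 0: a=5 b=-10/3 c=0 d=1/3
  seg 1: a=1 b=2/3 c=2 d=-2/3
S(9/4) = 41/32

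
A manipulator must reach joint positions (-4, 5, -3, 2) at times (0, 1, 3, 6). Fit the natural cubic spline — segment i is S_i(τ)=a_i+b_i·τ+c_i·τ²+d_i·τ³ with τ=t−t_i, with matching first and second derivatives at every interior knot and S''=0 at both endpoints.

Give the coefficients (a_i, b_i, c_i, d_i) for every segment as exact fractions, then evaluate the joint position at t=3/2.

  seg 0: a=-4 b=242/21 c=0 d=-53/21
  seg 1: a=5 b=83/21 c=-53/7 d=151/84
  seg 2: a=-3 b=-100/21 c=45/14 d=-5/14
S(3/2) = 1189/224

Δ: Δ0=9, Δ1=-4, Δ2=5/3
row 1: diag=6, rhs=-78; c'=1/3, d'=-13
row 2: denom=10−2·1/3=28/3; d'=(34−2·-13)/(28/3)=45/7
back: M2=45/7
back: M1=-13−1/3·45/7=-106/7
M: M0=0, M1=-106/7, M2=45/7, M3=0
seg 0: a=-4, c=M0/2=0, d=(M1−M0)/(6·1)=-53/21, b=Δ0−h0·(2M0+M1)/6=242/21
seg 1: a=5, c=M1/2=-53/7, d=(M2−M1)/(6·2)=151/84, b=Δ1−h1·(2M1+M2)/6=83/21
seg 2: a=-3, c=M2/2=45/14, d=(M3−M2)/(6·3)=-5/14, b=Δ2−h2·(2M2+M3)/6=-100/21
t_q=3/2 → seg 1, τ=1/2; S=5+83/21·τ+-53/7·τ²+151/84·τ³=1189/224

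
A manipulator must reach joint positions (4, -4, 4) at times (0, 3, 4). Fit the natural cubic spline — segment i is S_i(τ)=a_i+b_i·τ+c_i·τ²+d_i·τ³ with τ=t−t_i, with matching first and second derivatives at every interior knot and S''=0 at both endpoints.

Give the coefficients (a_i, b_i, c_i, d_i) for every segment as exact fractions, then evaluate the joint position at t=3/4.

  seg 0: a=4 b=-20/3 c=0 d=4/9
  seg 1: a=-4 b=16/3 c=4 d=-4/3
S(3/4) = -13/16

Δ: Δ0=-8/3, Δ1=8
row 1: diag=8, rhs=64; c'=1/8, d'=8
back: M1=8
M: M0=0, M1=8, M2=0
seg 0: a=4, c=M0/2=0, d=(M1−M0)/(6·3)=4/9, b=Δ0−h0·(2M0+M1)/6=-20/3
seg 1: a=-4, c=M1/2=4, d=(M2−M1)/(6·1)=-4/3, b=Δ1−h1·(2M1+M2)/6=16/3
t_q=3/4 → seg 0, τ=3/4; S=4+-20/3·τ+0·τ²+4/9·τ³=-13/16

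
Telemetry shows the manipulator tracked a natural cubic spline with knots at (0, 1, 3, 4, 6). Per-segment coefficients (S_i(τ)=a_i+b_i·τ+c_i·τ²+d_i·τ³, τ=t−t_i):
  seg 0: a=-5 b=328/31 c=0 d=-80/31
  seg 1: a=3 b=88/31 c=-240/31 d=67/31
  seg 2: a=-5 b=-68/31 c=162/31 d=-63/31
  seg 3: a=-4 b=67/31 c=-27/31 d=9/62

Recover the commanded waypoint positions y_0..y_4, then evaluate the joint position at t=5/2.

y_0 = S_0(0) = a_0 = -5
y_1 = S_1(0) = a_1 = 3
y_2 = S_2(0) = a_2 = -5
y_3 = S_3(0) = a_3 = -4
y_4 = S_3(2) = -2
t_q=5/2 is in segment 1 (τ=3/2); S_1(τ)=-711/248

y_0=-5 y_1=3 y_2=-5 y_3=-4 y_4=-2
S(5/2) = -711/248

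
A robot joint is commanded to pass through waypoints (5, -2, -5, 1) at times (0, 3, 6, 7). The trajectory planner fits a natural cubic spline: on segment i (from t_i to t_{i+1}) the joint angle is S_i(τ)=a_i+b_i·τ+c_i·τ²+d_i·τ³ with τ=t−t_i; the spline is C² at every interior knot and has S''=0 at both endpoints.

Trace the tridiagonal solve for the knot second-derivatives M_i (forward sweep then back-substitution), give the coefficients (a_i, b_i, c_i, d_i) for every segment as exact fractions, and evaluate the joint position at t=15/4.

Δ: Δ0=-7/3, Δ1=-1, Δ2=6
row 1: diag=12, rhs=8; c'=1/4, d'=2/3
row 2: denom=8−3·1/4=29/4; d'=(42−3·2/3)/(29/4)=160/29
back: M2=160/29
back: M1=2/3−1/4·160/29=-62/87
M: M0=0, M1=-62/87, M2=160/29, M3=0
seg 0: a=5, c=M0/2=0, d=(M1−M0)/(6·3)=-31/783, b=Δ0−h0·(2M0+M1)/6=-172/87
seg 1: a=-2, c=M1/2=-31/87, d=(M2−M1)/(6·3)=271/783, b=Δ1−h1·(2M1+M2)/6=-265/87
seg 2: a=-5, c=M2/2=80/29, d=(M3−M2)/(6·1)=-80/87, b=Δ2−h2·(2M2+M3)/6=362/87
t_q=15/4 → seg 1, τ=3/4; S=-2+-265/87·τ+-31/87·τ²+271/783·τ³=-8053/1856

  seg 0: a=5 b=-172/87 c=0 d=-31/783
  seg 1: a=-2 b=-265/87 c=-31/87 d=271/783
  seg 2: a=-5 b=362/87 c=80/29 d=-80/87
S(15/4) = -8053/1856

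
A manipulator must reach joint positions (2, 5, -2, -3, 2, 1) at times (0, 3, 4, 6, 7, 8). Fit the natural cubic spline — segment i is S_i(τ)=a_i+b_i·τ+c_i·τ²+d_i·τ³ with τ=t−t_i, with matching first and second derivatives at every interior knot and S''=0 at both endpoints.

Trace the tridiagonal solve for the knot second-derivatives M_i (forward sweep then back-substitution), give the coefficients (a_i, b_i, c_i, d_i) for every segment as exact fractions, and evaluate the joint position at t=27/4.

  seg 0: a=2 b=8323/1906 c=0 d=-713/1906
  seg 1: a=5 b=-5464/953 c=-6417/1906 d=4003/1906
  seg 2: a=-2 b=-11753/1906 c=2796/953 d=-48/953
  seg 3: a=-3 b=9463/1906 c=2508/953 d=-4949/1906
  seg 4: a=2 b=2324/953 c=-9831/1906 d=3277/1906
S(27/4) = 135225/121984

Δ: Δ0=1, Δ1=-7, Δ2=-1/2, Δ3=5, Δ4=-1
row 1: diag=8, rhs=-48; c'=1/8, d'=-6
row 2: denom=6−1·1/8=47/8; d'=(39−1·-6)/(47/8)=360/47
row 3: denom=6−2·16/47=250/47; d'=(33−2·360/47)/(250/47)=831/250
row 4: denom=4−1·47/250=953/250; d'=(-36−1·831/250)/(953/250)=-9831/953
back: M4=-9831/953
back: M3=831/250−47/250·-9831/953=5016/953
back: M2=360/47−16/47·5016/953=5592/953
back: M1=-6−1/8·5592/953=-6417/953
M: M0=0, M1=-6417/953, M2=5592/953, M3=5016/953, M4=-9831/953, M5=0
seg 0: a=2, c=M0/2=0, d=(M1−M0)/(6·3)=-713/1906, b=Δ0−h0·(2M0+M1)/6=8323/1906
seg 1: a=5, c=M1/2=-6417/1906, d=(M2−M1)/(6·1)=4003/1906, b=Δ1−h1·(2M1+M2)/6=-5464/953
seg 2: a=-2, c=M2/2=2796/953, d=(M3−M2)/(6·2)=-48/953, b=Δ2−h2·(2M2+M3)/6=-11753/1906
seg 3: a=-3, c=M3/2=2508/953, d=(M4−M3)/(6·1)=-4949/1906, b=Δ3−h3·(2M3+M4)/6=9463/1906
seg 4: a=2, c=M4/2=-9831/1906, d=(M5−M4)/(6·1)=3277/1906, b=Δ4−h4·(2M4+M5)/6=2324/953
t_q=27/4 → seg 3, τ=3/4; S=-3+9463/1906·τ+2508/953·τ²+-4949/1906·τ³=135225/121984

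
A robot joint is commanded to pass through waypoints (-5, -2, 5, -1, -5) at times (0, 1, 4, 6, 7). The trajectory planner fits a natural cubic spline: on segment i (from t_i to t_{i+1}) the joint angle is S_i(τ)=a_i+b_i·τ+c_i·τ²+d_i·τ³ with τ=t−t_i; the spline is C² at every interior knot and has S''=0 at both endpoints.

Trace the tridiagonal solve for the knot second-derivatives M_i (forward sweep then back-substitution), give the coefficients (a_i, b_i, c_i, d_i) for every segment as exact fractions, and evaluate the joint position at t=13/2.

Δ: Δ0=3, Δ1=7/3, Δ2=-3, Δ3=-4
row 1: diag=8, rhs=-4; c'=3/8, d'=-1/2
row 2: denom=10−3·3/8=71/8; d'=(-32−3·-1/2)/(71/8)=-244/71
row 3: denom=6−2·16/71=394/71; d'=(-6−2·-244/71)/(394/71)=31/197
back: M3=31/197
back: M2=-244/71−16/71·31/197=-684/197
back: M1=-1/2−3/8·-684/197=158/197
M: M0=0, M1=158/197, M2=-684/197, M3=31/197, M4=0
seg 0: a=-5, c=M0/2=0, d=(M1−M0)/(6·1)=79/591, b=Δ0−h0·(2M0+M1)/6=1694/591
seg 1: a=-2, c=M1/2=79/197, d=(M2−M1)/(6·3)=-421/1773, b=Δ1−h1·(2M1+M2)/6=1931/591
seg 2: a=5, c=M2/2=-342/197, d=(M3−M2)/(6·2)=715/2364, b=Δ2−h2·(2M2+M3)/6=-436/591
seg 3: a=-1, c=M3/2=31/394, d=(M4−M3)/(6·1)=-31/1182, b=Δ3−h3·(2M3+M4)/6=-2395/591
t_q=13/2 → seg 3, τ=1/2; S=-1+-2395/591·τ+31/394·τ²+-31/1182·τ³=-9487/3152

  seg 0: a=-5 b=1694/591 c=0 d=79/591
  seg 1: a=-2 b=1931/591 c=79/197 d=-421/1773
  seg 2: a=5 b=-436/591 c=-342/197 d=715/2364
  seg 3: a=-1 b=-2395/591 c=31/394 d=-31/1182
S(13/2) = -9487/3152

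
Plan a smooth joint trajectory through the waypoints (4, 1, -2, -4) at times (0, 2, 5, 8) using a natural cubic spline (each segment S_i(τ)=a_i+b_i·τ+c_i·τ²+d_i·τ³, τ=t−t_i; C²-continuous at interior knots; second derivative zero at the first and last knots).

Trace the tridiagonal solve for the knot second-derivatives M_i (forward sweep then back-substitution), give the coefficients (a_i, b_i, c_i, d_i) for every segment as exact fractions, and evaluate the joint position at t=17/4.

  seg 0: a=4 b=-353/222 c=0 d=5/222
  seg 1: a=1 b=-293/222 c=5/37 d=-19/1998
  seg 2: a=-2 b=-85/111 c=11/222 d=-11/1998
S(17/4) = -6601/4736

Δ: Δ0=-3/2, Δ1=-1, Δ2=-2/3
row 1: diag=10, rhs=3; c'=3/10, d'=3/10
row 2: denom=12−3·3/10=111/10; d'=(2−3·3/10)/(111/10)=11/111
back: M2=11/111
back: M1=3/10−3/10·11/111=10/37
M: M0=0, M1=10/37, M2=11/111, M3=0
seg 0: a=4, c=M0/2=0, d=(M1−M0)/(6·2)=5/222, b=Δ0−h0·(2M0+M1)/6=-353/222
seg 1: a=1, c=M1/2=5/37, d=(M2−M1)/(6·3)=-19/1998, b=Δ1−h1·(2M1+M2)/6=-293/222
seg 2: a=-2, c=M2/2=11/222, d=(M3−M2)/(6·3)=-11/1998, b=Δ2−h2·(2M2+M3)/6=-85/111
t_q=17/4 → seg 1, τ=9/4; S=1+-293/222·τ+5/37·τ²+-19/1998·τ³=-6601/4736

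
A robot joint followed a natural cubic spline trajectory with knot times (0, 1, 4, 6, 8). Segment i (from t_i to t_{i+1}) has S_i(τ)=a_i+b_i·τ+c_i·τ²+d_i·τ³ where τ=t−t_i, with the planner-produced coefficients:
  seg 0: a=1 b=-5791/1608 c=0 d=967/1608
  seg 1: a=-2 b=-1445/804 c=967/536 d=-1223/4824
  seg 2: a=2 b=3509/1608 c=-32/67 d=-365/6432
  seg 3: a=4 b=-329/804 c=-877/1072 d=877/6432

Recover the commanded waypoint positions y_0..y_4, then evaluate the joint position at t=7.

y_0 = S_0(0) = a_0 = 1
y_1 = S_1(0) = a_1 = -2
y_2 = S_2(0) = a_2 = 2
y_3 = S_3(0) = a_3 = 4
y_4 = S_3(2) = 1
t_q=7 is in segment 3 (τ=1); S_3(τ)=6237/2144

y_0=1 y_1=-2 y_2=2 y_3=4 y_4=1
S(7) = 6237/2144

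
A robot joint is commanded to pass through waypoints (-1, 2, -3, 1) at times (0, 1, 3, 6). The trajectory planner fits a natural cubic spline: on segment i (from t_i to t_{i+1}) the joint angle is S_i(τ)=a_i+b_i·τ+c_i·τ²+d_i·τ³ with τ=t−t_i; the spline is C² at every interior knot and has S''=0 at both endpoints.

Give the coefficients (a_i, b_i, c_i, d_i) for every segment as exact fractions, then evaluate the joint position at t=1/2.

Δ: Δ0=3, Δ1=-5/2, Δ2=4/3
row 1: diag=6, rhs=-33; c'=1/3, d'=-11/2
row 2: denom=10−2·1/3=28/3; d'=(23−2·-11/2)/(28/3)=51/14
back: M2=51/14
back: M1=-11/2−1/3·51/14=-47/7
M: M0=0, M1=-47/7, M2=51/14, M3=0
seg 0: a=-1, c=M0/2=0, d=(M1−M0)/(6·1)=-47/42, b=Δ0−h0·(2M0+M1)/6=173/42
seg 1: a=2, c=M1/2=-47/14, d=(M2−M1)/(6·2)=145/168, b=Δ1−h1·(2M1+M2)/6=16/21
seg 2: a=-3, c=M2/2=51/28, d=(M3−M2)/(6·3)=-17/84, b=Δ2−h2·(2M2+M3)/6=-97/42
t_q=1/2 → seg 0, τ=1/2; S=-1+173/42·τ+0·τ²+-47/42·τ³=103/112

  seg 0: a=-1 b=173/42 c=0 d=-47/42
  seg 1: a=2 b=16/21 c=-47/14 d=145/168
  seg 2: a=-3 b=-97/42 c=51/28 d=-17/84
S(1/2) = 103/112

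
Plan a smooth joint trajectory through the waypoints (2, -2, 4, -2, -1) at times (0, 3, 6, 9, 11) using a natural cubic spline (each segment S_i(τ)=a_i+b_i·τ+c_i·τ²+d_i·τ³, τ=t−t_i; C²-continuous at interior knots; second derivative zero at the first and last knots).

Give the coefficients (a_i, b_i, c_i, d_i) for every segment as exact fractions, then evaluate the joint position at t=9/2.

Δ: Δ0=-4/3, Δ1=2, Δ2=-2, Δ3=1/2
row 1: diag=12, rhs=20; c'=1/4, d'=5/3
row 2: denom=12−3·1/4=45/4; d'=(-24−3·5/3)/(45/4)=-116/45
row 3: denom=10−3·4/15=46/5; d'=(15−3·-116/45)/(46/5)=341/138
back: M3=341/138
back: M2=-116/45−4/15·341/138=-670/207
back: M1=5/3−1/4·-670/207=1025/414
M: M0=0, M1=1025/414, M2=-670/207, M3=341/138, M4=0
seg 0: a=2, c=M0/2=0, d=(M1−M0)/(6·3)=1025/7452, b=Δ0−h0·(2M0+M1)/6=-2129/828
seg 1: a=-2, c=M1/2=1025/828, d=(M2−M1)/(6·3)=-2365/7452, b=Δ1−h1·(2M1+M2)/6=473/414
seg 2: a=4, c=M2/2=-335/207, d=(M3−M2)/(6·3)=2363/7452, b=Δ2−h2·(2M2+M3)/6=1/828
seg 3: a=-2, c=M3/2=341/276, d=(M4−M3)/(6·2)=-341/1656, b=Δ3−h3·(2M3+M4)/6=-475/414
t_q=9/2 → seg 1, τ=3/2; S=-2+473/414·τ+1025/828·τ²+-2365/7452·τ³=1051/736

  seg 0: a=2 b=-2129/828 c=0 d=1025/7452
  seg 1: a=-2 b=473/414 c=1025/828 d=-2365/7452
  seg 2: a=4 b=1/828 c=-335/207 d=2363/7452
  seg 3: a=-2 b=-475/414 c=341/276 d=-341/1656
S(9/2) = 1051/736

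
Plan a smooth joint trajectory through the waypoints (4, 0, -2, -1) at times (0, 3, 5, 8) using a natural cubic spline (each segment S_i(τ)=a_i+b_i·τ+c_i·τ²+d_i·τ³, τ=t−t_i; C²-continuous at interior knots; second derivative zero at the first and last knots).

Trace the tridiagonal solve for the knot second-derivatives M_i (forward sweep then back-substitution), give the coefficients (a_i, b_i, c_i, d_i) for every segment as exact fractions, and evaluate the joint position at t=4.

Δ: Δ0=-4/3, Δ1=-1, Δ2=1/3
row 1: diag=10, rhs=2; c'=1/5, d'=1/5
row 2: denom=10−2·1/5=48/5; d'=(8−2·1/5)/(48/5)=19/24
back: M2=19/24
back: M1=1/5−1/5·19/24=1/24
M: M0=0, M1=1/24, M2=19/24, M3=0
seg 0: a=4, c=M0/2=0, d=(M1−M0)/(6·3)=1/432, b=Δ0−h0·(2M0+M1)/6=-65/48
seg 1: a=0, c=M1/2=1/48, d=(M2−M1)/(6·2)=1/16, b=Δ1−h1·(2M1+M2)/6=-31/24
seg 2: a=-2, c=M2/2=19/48, d=(M3−M2)/(6·3)=-19/432, b=Δ2−h2·(2M2+M3)/6=-11/24
t_q=4 → seg 1, τ=1; S=0+-31/24·τ+1/48·τ²+1/16·τ³=-29/24

  seg 0: a=4 b=-65/48 c=0 d=1/432
  seg 1: a=0 b=-31/24 c=1/48 d=1/16
  seg 2: a=-2 b=-11/24 c=19/48 d=-19/432
S(4) = -29/24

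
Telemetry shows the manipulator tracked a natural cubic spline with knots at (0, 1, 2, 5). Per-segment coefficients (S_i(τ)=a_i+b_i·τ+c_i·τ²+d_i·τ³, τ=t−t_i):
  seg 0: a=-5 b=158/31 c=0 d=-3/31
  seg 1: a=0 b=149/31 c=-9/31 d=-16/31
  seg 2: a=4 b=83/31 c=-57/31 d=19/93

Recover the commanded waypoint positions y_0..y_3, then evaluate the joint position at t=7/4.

y_0 = S_0(0) = a_0 = -5
y_1 = S_1(0) = a_1 = 0
y_2 = S_2(0) = a_2 = 4
y_3 = S_2(3) = 1
t_q=7/4 is in segment 1 (τ=3/4); S_1(τ)=1599/496

y_0=-5 y_1=0 y_2=4 y_3=1
S(7/4) = 1599/496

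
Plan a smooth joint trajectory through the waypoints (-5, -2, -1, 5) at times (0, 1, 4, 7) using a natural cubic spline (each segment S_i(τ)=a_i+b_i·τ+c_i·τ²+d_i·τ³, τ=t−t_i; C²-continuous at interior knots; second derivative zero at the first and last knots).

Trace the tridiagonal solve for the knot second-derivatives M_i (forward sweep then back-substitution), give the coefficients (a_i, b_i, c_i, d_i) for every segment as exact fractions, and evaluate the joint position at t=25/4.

  seg 0: a=-5 b=298/87 c=0 d=-37/87
  seg 1: a=-2 b=187/87 c=-37/29 d=175/783
  seg 2: a=-1 b=46/87 c=64/87 d=-64/783
S(25/4) = 173/58

Δ: Δ0=3, Δ1=1/3, Δ2=2
row 1: diag=8, rhs=-16; c'=3/8, d'=-2
row 2: denom=12−3·3/8=87/8; d'=(10−3·-2)/(87/8)=128/87
back: M2=128/87
back: M1=-2−3/8·128/87=-74/29
M: M0=0, M1=-74/29, M2=128/87, M3=0
seg 0: a=-5, c=M0/2=0, d=(M1−M0)/(6·1)=-37/87, b=Δ0−h0·(2M0+M1)/6=298/87
seg 1: a=-2, c=M1/2=-37/29, d=(M2−M1)/(6·3)=175/783, b=Δ1−h1·(2M1+M2)/6=187/87
seg 2: a=-1, c=M2/2=64/87, d=(M3−M2)/(6·3)=-64/783, b=Δ2−h2·(2M2+M3)/6=46/87
t_q=25/4 → seg 2, τ=9/4; S=-1+46/87·τ+64/87·τ²+-64/783·τ³=173/58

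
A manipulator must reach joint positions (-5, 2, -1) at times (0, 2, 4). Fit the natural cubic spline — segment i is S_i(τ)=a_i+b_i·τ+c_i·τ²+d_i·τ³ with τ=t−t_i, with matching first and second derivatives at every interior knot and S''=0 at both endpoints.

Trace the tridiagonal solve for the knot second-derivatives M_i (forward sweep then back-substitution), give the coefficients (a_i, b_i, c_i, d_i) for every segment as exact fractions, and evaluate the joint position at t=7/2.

  seg 0: a=-5 b=19/4 c=0 d=-5/16
  seg 1: a=2 b=1 c=-15/8 d=5/16
S(7/2) = 43/128

Δ: Δ0=7/2, Δ1=-3/2
row 1: diag=8, rhs=-30; c'=1/4, d'=-15/4
back: M1=-15/4
M: M0=0, M1=-15/4, M2=0
seg 0: a=-5, c=M0/2=0, d=(M1−M0)/(6·2)=-5/16, b=Δ0−h0·(2M0+M1)/6=19/4
seg 1: a=2, c=M1/2=-15/8, d=(M2−M1)/(6·2)=5/16, b=Δ1−h1·(2M1+M2)/6=1
t_q=7/2 → seg 1, τ=3/2; S=2+1·τ+-15/8·τ²+5/16·τ³=43/128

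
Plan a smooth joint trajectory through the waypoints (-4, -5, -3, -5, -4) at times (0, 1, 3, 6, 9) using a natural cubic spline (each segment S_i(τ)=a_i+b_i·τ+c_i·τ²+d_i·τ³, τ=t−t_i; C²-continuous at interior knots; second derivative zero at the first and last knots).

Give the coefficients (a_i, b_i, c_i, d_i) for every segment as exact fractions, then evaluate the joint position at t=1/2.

  seg 0: a=-4 b=-443/309 c=0 d=134/309
  seg 1: a=-5 b=-41/309 c=134/103 d=-227/618
  seg 2: a=-3 b=205/309 c=-93/103 d=142/927
  seg 3: a=-5 b=-191/309 c=49/103 d=-49/927
S(1/2) = -1921/412

Δ: Δ0=-1, Δ1=1, Δ2=-2/3, Δ3=1/3
row 1: diag=6, rhs=12; c'=1/3, d'=2
row 2: denom=10−2·1/3=28/3; d'=(-10−2·2)/(28/3)=-3/2
row 3: denom=12−3·9/28=309/28; d'=(6−3·-3/2)/(309/28)=98/103
back: M3=98/103
back: M2=-3/2−9/28·98/103=-186/103
back: M1=2−1/3·-186/103=268/103
M: M0=0, M1=268/103, M2=-186/103, M3=98/103, M4=0
seg 0: a=-4, c=M0/2=0, d=(M1−M0)/(6·1)=134/309, b=Δ0−h0·(2M0+M1)/6=-443/309
seg 1: a=-5, c=M1/2=134/103, d=(M2−M1)/(6·2)=-227/618, b=Δ1−h1·(2M1+M2)/6=-41/309
seg 2: a=-3, c=M2/2=-93/103, d=(M3−M2)/(6·3)=142/927, b=Δ2−h2·(2M2+M3)/6=205/309
seg 3: a=-5, c=M3/2=49/103, d=(M4−M3)/(6·3)=-49/927, b=Δ3−h3·(2M3+M4)/6=-191/309
t_q=1/2 → seg 0, τ=1/2; S=-4+-443/309·τ+0·τ²+134/309·τ³=-1921/412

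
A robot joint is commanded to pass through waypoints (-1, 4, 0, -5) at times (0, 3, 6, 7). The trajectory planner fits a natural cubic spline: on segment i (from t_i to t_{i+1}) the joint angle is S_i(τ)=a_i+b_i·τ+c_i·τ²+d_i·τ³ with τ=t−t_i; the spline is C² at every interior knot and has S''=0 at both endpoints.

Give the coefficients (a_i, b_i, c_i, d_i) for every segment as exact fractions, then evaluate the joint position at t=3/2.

Δ: Δ0=5/3, Δ1=-4/3, Δ2=-5
row 1: diag=12, rhs=-18; c'=1/4, d'=-3/2
row 2: denom=8−3·1/4=29/4; d'=(-22−3·-3/2)/(29/4)=-70/29
back: M2=-70/29
back: M1=-3/2−1/4·-70/29=-26/29
M: M0=0, M1=-26/29, M2=-70/29, M3=0
seg 0: a=-1, c=M0/2=0, d=(M1−M0)/(6·3)=-13/261, b=Δ0−h0·(2M0+M1)/6=184/87
seg 1: a=4, c=M1/2=-13/29, d=(M2−M1)/(6·3)=-22/261, b=Δ1−h1·(2M1+M2)/6=67/87
seg 2: a=0, c=M2/2=-35/29, d=(M3−M2)/(6·1)=35/87, b=Δ2−h2·(2M2+M3)/6=-365/87
t_q=3/2 → seg 0, τ=3/2; S=-1+184/87·τ+0·τ²+-13/261·τ³=465/232

  seg 0: a=-1 b=184/87 c=0 d=-13/261
  seg 1: a=4 b=67/87 c=-13/29 d=-22/261
  seg 2: a=0 b=-365/87 c=-35/29 d=35/87
S(3/2) = 465/232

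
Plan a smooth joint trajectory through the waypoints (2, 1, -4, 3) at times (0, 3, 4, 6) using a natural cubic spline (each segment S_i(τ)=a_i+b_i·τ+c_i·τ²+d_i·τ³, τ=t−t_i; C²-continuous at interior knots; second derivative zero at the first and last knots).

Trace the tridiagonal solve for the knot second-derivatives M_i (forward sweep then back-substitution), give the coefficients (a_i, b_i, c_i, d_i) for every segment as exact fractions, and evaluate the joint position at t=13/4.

  seg 0: a=2 b=563/282 c=0 d=-73/282
  seg 1: a=1 b=-704/141 c=-219/94 d=655/282
  seg 2: a=-4 b=-757/282 c=218/47 d=-109/141
S(13/4) = -2151/6016

Δ: Δ0=-1/3, Δ1=-5, Δ2=7/2
row 1: diag=8, rhs=-28; c'=1/8, d'=-7/2
row 2: denom=6−1·1/8=47/8; d'=(51−1·-7/2)/(47/8)=436/47
back: M2=436/47
back: M1=-7/2−1/8·436/47=-219/47
M: M0=0, M1=-219/47, M2=436/47, M3=0
seg 0: a=2, c=M0/2=0, d=(M1−M0)/(6·3)=-73/282, b=Δ0−h0·(2M0+M1)/6=563/282
seg 1: a=1, c=M1/2=-219/94, d=(M2−M1)/(6·1)=655/282, b=Δ1−h1·(2M1+M2)/6=-704/141
seg 2: a=-4, c=M2/2=218/47, d=(M3−M2)/(6·2)=-109/141, b=Δ2−h2·(2M2+M3)/6=-757/282
t_q=13/4 → seg 1, τ=1/4; S=1+-704/141·τ+-219/94·τ²+655/282·τ³=-2151/6016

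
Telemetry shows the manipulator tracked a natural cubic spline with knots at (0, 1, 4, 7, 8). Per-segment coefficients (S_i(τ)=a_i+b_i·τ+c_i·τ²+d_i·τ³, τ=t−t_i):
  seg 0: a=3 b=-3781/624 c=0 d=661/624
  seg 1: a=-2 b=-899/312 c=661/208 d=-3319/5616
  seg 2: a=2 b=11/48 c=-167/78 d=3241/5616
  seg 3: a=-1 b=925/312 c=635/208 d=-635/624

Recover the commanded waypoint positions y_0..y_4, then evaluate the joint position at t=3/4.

y_0 = S_0(0) = a_0 = 3
y_1 = S_1(0) = a_1 = -2
y_2 = S_2(0) = a_2 = 2
y_3 = S_3(0) = a_3 = -1
y_4 = S_3(1) = 4
t_q=3/4 is in segment 0 (τ=3/4); S_0(τ)=-14611/13312

y_0=3 y_1=-2 y_2=2 y_3=-1 y_4=4
S(3/4) = -14611/13312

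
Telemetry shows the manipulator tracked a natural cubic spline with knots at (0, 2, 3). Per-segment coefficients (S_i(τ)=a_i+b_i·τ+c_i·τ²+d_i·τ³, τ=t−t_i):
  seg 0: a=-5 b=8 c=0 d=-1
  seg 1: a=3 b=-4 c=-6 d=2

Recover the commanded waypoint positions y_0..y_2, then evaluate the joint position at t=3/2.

y_0 = S_0(0) = a_0 = -5
y_1 = S_1(0) = a_1 = 3
y_2 = S_1(1) = -5
t_q=3/2 is in segment 0 (τ=3/2); S_0(τ)=29/8

y_0=-5 y_1=3 y_2=-5
S(3/2) = 29/8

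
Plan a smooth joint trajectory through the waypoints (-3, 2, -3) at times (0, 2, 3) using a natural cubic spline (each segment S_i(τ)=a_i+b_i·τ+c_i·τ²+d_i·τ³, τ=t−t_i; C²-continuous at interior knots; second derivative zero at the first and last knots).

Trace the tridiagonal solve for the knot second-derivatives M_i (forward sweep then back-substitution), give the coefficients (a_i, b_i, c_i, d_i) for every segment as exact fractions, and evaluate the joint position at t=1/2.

Δ: Δ0=5/2, Δ1=-5
row 1: diag=6, rhs=-45; c'=1/6, d'=-15/2
back: M1=-15/2
M: M0=0, M1=-15/2, M2=0
seg 0: a=-3, c=M0/2=0, d=(M1−M0)/(6·2)=-5/8, b=Δ0−h0·(2M0+M1)/6=5
seg 1: a=2, c=M1/2=-15/4, d=(M2−M1)/(6·1)=5/4, b=Δ1−h1·(2M1+M2)/6=-5/2
t_q=1/2 → seg 0, τ=1/2; S=-3+5·τ+0·τ²+-5/8·τ³=-37/64

  seg 0: a=-3 b=5 c=0 d=-5/8
  seg 1: a=2 b=-5/2 c=-15/4 d=5/4
S(1/2) = -37/64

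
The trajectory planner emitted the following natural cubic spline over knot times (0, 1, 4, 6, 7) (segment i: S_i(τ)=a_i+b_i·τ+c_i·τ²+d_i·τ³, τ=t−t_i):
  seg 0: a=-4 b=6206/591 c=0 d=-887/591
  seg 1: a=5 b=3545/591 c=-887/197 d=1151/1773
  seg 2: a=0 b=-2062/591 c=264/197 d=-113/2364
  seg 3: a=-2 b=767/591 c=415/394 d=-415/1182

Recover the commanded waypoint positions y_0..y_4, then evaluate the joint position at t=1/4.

y_0 = S_0(0) = a_0 = -4
y_1 = S_1(0) = a_1 = 5
y_2 = S_2(0) = a_2 = 0
y_3 = S_3(0) = a_3 = -2
y_4 = S_3(1) = 0
t_q=1/4 is in segment 0 (τ=1/4); S_0(τ)=-17629/12608

y_0=-4 y_1=5 y_2=0 y_3=-2 y_4=0
S(1/4) = -17629/12608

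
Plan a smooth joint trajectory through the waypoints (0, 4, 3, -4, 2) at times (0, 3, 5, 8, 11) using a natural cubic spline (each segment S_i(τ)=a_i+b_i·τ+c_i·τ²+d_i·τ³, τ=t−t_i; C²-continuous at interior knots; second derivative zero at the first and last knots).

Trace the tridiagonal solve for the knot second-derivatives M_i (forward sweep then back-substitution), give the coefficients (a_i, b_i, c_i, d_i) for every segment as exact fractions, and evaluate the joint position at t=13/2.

Δ: Δ0=4/3, Δ1=-1/2, Δ2=-7/3, Δ3=2
row 1: diag=10, rhs=-11; c'=1/5, d'=-11/10
row 2: denom=10−2·1/5=48/5; d'=(-11−2·-11/10)/(48/5)=-11/12
row 3: denom=12−3·5/16=177/16; d'=(26−3·-11/12)/(177/16)=460/177
back: M3=460/177
back: M2=-11/12−5/16·460/177=-102/59
back: M1=-11/10−1/5·-102/59=-89/118
M: M0=0, M1=-89/118, M2=-102/59, M3=460/177, M4=0
seg 0: a=0, c=M0/2=0, d=(M1−M0)/(6·3)=-89/2124, b=Δ0−h0·(2M0+M1)/6=1211/708
seg 1: a=4, c=M1/2=-89/236, d=(M2−M1)/(6·2)=-115/1416, b=Δ1−h1·(2M1+M2)/6=205/354
seg 2: a=3, c=M2/2=-51/59, d=(M3−M2)/(6·3)=383/1593, b=Δ2−h2·(2M2+M3)/6=-337/177
seg 3: a=-4, c=M3/2=230/177, d=(M4−M3)/(6·3)=-230/1593, b=Δ3−h3·(2M3+M4)/6=-106/177
t_q=13/2 → seg 2, τ=3/2; S=3+-337/177·τ+-51/59·τ²+383/1593·τ³=-467/472

  seg 0: a=0 b=1211/708 c=0 d=-89/2124
  seg 1: a=4 b=205/354 c=-89/236 d=-115/1416
  seg 2: a=3 b=-337/177 c=-51/59 d=383/1593
  seg 3: a=-4 b=-106/177 c=230/177 d=-230/1593
S(13/2) = -467/472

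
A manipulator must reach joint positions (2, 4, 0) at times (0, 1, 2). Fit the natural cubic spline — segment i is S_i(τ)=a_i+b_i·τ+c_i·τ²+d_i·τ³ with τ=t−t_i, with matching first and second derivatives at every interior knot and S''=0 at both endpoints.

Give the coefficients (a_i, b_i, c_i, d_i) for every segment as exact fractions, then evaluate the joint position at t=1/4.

  seg 0: a=2 b=7/2 c=0 d=-3/2
  seg 1: a=4 b=-1 c=-9/2 d=3/2
S(1/4) = 365/128

Δ: Δ0=2, Δ1=-4
row 1: diag=4, rhs=-36; c'=1/4, d'=-9
back: M1=-9
M: M0=0, M1=-9, M2=0
seg 0: a=2, c=M0/2=0, d=(M1−M0)/(6·1)=-3/2, b=Δ0−h0·(2M0+M1)/6=7/2
seg 1: a=4, c=M1/2=-9/2, d=(M2−M1)/(6·1)=3/2, b=Δ1−h1·(2M1+M2)/6=-1
t_q=1/4 → seg 0, τ=1/4; S=2+7/2·τ+0·τ²+-3/2·τ³=365/128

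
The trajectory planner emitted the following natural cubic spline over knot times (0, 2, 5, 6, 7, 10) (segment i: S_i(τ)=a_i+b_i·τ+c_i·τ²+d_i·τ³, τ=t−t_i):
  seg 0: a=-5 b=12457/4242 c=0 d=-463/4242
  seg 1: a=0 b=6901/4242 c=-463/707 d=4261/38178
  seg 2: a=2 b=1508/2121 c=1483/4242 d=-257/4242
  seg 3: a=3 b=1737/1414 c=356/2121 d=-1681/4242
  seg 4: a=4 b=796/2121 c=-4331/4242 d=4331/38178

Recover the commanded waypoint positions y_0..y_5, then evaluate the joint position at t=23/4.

y_0=-5 y_1=0 y_2=2 y_3=3 y_4=4 y_5=-1
S(23/4) = 244731/90496

y_0 = S_0(0) = a_0 = -5
y_1 = S_1(0) = a_1 = 0
y_2 = S_2(0) = a_2 = 2
y_3 = S_3(0) = a_3 = 3
y_4 = S_4(0) = a_4 = 4
y_5 = S_4(3) = -1
t_q=23/4 is in segment 2 (τ=3/4); S_2(τ)=244731/90496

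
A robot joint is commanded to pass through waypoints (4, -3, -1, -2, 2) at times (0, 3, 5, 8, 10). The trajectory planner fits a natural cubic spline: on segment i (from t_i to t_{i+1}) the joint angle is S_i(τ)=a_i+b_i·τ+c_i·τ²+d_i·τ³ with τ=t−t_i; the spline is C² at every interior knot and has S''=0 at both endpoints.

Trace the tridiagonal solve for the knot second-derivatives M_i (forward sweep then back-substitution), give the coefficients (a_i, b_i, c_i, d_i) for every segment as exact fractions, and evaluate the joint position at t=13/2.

  seg 0: a=4 b=-1531/435 c=0 d=172/1305
  seg 1: a=-3 b=17/435 c=172/145 d=-307/870
  seg 2: a=-1 b=239/435 c=-27/29 d=277/1305
  seg 3: a=-2 b=302/435 c=142/145 d=-71/435
S(13/2) = -1803/1160

Δ: Δ0=-7/3, Δ1=1, Δ2=-1/3, Δ3=2
row 1: diag=10, rhs=20; c'=1/5, d'=2
row 2: denom=10−2·1/5=48/5; d'=(-8−2·2)/(48/5)=-5/4
row 3: denom=10−3·5/16=145/16; d'=(14−3·-5/4)/(145/16)=284/145
back: M3=284/145
back: M2=-5/4−5/16·284/145=-54/29
back: M1=2−1/5·-54/29=344/145
M: M0=0, M1=344/145, M2=-54/29, M3=284/145, M4=0
seg 0: a=4, c=M0/2=0, d=(M1−M0)/(6·3)=172/1305, b=Δ0−h0·(2M0+M1)/6=-1531/435
seg 1: a=-3, c=M1/2=172/145, d=(M2−M1)/(6·2)=-307/870, b=Δ1−h1·(2M1+M2)/6=17/435
seg 2: a=-1, c=M2/2=-27/29, d=(M3−M2)/(6·3)=277/1305, b=Δ2−h2·(2M2+M3)/6=239/435
seg 3: a=-2, c=M3/2=142/145, d=(M4−M3)/(6·2)=-71/435, b=Δ3−h3·(2M3+M4)/6=302/435
t_q=13/2 → seg 2, τ=3/2; S=-1+239/435·τ+-27/29·τ²+277/1305·τ³=-1803/1160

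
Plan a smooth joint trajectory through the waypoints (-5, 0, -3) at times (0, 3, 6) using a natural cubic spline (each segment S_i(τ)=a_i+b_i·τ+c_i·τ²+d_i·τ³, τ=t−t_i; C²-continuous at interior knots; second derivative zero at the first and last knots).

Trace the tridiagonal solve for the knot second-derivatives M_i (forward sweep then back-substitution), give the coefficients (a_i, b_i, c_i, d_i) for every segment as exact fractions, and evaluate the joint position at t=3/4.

Δ: Δ0=5/3, Δ1=-1
row 1: diag=12, rhs=-16; c'=1/4, d'=-4/3
back: M1=-4/3
M: M0=0, M1=-4/3, M2=0
seg 0: a=-5, c=M0/2=0, d=(M1−M0)/(6·3)=-2/27, b=Δ0−h0·(2M0+M1)/6=7/3
seg 1: a=0, c=M1/2=-2/3, d=(M2−M1)/(6·3)=2/27, b=Δ1−h1·(2M1+M2)/6=1/3
t_q=3/4 → seg 0, τ=3/4; S=-5+7/3·τ+0·τ²+-2/27·τ³=-105/32

  seg 0: a=-5 b=7/3 c=0 d=-2/27
  seg 1: a=0 b=1/3 c=-2/3 d=2/27
S(3/4) = -105/32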